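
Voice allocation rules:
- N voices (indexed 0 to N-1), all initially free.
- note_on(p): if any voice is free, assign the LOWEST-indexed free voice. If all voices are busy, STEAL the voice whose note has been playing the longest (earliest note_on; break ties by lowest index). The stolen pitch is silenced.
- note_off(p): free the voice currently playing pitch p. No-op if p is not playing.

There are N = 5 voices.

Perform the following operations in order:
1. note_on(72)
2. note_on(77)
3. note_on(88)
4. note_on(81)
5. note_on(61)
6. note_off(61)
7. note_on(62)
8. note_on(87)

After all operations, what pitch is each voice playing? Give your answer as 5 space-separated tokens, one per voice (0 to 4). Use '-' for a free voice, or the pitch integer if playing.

Op 1: note_on(72): voice 0 is free -> assigned | voices=[72 - - - -]
Op 2: note_on(77): voice 1 is free -> assigned | voices=[72 77 - - -]
Op 3: note_on(88): voice 2 is free -> assigned | voices=[72 77 88 - -]
Op 4: note_on(81): voice 3 is free -> assigned | voices=[72 77 88 81 -]
Op 5: note_on(61): voice 4 is free -> assigned | voices=[72 77 88 81 61]
Op 6: note_off(61): free voice 4 | voices=[72 77 88 81 -]
Op 7: note_on(62): voice 4 is free -> assigned | voices=[72 77 88 81 62]
Op 8: note_on(87): all voices busy, STEAL voice 0 (pitch 72, oldest) -> assign | voices=[87 77 88 81 62]

Answer: 87 77 88 81 62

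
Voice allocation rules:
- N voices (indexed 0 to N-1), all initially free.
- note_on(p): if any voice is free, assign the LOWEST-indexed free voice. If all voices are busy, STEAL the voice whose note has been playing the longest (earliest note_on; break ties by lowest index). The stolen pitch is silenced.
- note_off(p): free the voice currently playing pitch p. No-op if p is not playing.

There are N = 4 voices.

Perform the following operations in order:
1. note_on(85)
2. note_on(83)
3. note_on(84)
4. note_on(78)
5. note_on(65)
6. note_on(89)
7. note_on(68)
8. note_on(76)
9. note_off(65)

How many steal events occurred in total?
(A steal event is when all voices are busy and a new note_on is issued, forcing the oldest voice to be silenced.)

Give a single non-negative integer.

Answer: 4

Derivation:
Op 1: note_on(85): voice 0 is free -> assigned | voices=[85 - - -]
Op 2: note_on(83): voice 1 is free -> assigned | voices=[85 83 - -]
Op 3: note_on(84): voice 2 is free -> assigned | voices=[85 83 84 -]
Op 4: note_on(78): voice 3 is free -> assigned | voices=[85 83 84 78]
Op 5: note_on(65): all voices busy, STEAL voice 0 (pitch 85, oldest) -> assign | voices=[65 83 84 78]
Op 6: note_on(89): all voices busy, STEAL voice 1 (pitch 83, oldest) -> assign | voices=[65 89 84 78]
Op 7: note_on(68): all voices busy, STEAL voice 2 (pitch 84, oldest) -> assign | voices=[65 89 68 78]
Op 8: note_on(76): all voices busy, STEAL voice 3 (pitch 78, oldest) -> assign | voices=[65 89 68 76]
Op 9: note_off(65): free voice 0 | voices=[- 89 68 76]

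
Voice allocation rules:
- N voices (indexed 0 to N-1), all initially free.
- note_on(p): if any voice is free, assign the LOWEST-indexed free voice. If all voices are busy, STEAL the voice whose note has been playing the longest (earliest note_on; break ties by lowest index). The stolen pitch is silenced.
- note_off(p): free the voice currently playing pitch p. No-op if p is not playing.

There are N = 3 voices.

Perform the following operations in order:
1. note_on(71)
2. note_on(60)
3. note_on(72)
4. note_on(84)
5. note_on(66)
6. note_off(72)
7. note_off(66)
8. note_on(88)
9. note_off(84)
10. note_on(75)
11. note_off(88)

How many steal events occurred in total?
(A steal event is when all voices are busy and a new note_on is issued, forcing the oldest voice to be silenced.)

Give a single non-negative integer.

Op 1: note_on(71): voice 0 is free -> assigned | voices=[71 - -]
Op 2: note_on(60): voice 1 is free -> assigned | voices=[71 60 -]
Op 3: note_on(72): voice 2 is free -> assigned | voices=[71 60 72]
Op 4: note_on(84): all voices busy, STEAL voice 0 (pitch 71, oldest) -> assign | voices=[84 60 72]
Op 5: note_on(66): all voices busy, STEAL voice 1 (pitch 60, oldest) -> assign | voices=[84 66 72]
Op 6: note_off(72): free voice 2 | voices=[84 66 -]
Op 7: note_off(66): free voice 1 | voices=[84 - -]
Op 8: note_on(88): voice 1 is free -> assigned | voices=[84 88 -]
Op 9: note_off(84): free voice 0 | voices=[- 88 -]
Op 10: note_on(75): voice 0 is free -> assigned | voices=[75 88 -]
Op 11: note_off(88): free voice 1 | voices=[75 - -]

Answer: 2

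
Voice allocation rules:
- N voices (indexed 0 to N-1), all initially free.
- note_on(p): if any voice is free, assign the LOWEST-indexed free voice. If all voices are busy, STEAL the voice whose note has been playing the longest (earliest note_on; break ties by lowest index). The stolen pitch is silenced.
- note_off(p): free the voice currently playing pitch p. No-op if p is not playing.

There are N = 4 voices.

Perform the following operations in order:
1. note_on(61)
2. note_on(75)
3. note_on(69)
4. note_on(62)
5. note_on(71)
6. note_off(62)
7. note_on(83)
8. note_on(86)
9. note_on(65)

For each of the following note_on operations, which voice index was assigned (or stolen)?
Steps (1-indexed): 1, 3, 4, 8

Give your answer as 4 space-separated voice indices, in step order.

Answer: 0 2 3 1

Derivation:
Op 1: note_on(61): voice 0 is free -> assigned | voices=[61 - - -]
Op 2: note_on(75): voice 1 is free -> assigned | voices=[61 75 - -]
Op 3: note_on(69): voice 2 is free -> assigned | voices=[61 75 69 -]
Op 4: note_on(62): voice 3 is free -> assigned | voices=[61 75 69 62]
Op 5: note_on(71): all voices busy, STEAL voice 0 (pitch 61, oldest) -> assign | voices=[71 75 69 62]
Op 6: note_off(62): free voice 3 | voices=[71 75 69 -]
Op 7: note_on(83): voice 3 is free -> assigned | voices=[71 75 69 83]
Op 8: note_on(86): all voices busy, STEAL voice 1 (pitch 75, oldest) -> assign | voices=[71 86 69 83]
Op 9: note_on(65): all voices busy, STEAL voice 2 (pitch 69, oldest) -> assign | voices=[71 86 65 83]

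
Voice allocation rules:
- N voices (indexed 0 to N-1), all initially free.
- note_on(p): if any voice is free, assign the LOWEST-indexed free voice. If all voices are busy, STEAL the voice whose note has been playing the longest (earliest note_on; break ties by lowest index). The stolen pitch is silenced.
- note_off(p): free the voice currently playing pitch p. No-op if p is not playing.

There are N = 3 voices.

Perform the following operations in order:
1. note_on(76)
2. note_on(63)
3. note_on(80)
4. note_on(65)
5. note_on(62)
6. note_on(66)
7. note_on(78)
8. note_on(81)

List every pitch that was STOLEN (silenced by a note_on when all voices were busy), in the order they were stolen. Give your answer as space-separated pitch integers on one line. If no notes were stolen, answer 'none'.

Op 1: note_on(76): voice 0 is free -> assigned | voices=[76 - -]
Op 2: note_on(63): voice 1 is free -> assigned | voices=[76 63 -]
Op 3: note_on(80): voice 2 is free -> assigned | voices=[76 63 80]
Op 4: note_on(65): all voices busy, STEAL voice 0 (pitch 76, oldest) -> assign | voices=[65 63 80]
Op 5: note_on(62): all voices busy, STEAL voice 1 (pitch 63, oldest) -> assign | voices=[65 62 80]
Op 6: note_on(66): all voices busy, STEAL voice 2 (pitch 80, oldest) -> assign | voices=[65 62 66]
Op 7: note_on(78): all voices busy, STEAL voice 0 (pitch 65, oldest) -> assign | voices=[78 62 66]
Op 8: note_on(81): all voices busy, STEAL voice 1 (pitch 62, oldest) -> assign | voices=[78 81 66]

Answer: 76 63 80 65 62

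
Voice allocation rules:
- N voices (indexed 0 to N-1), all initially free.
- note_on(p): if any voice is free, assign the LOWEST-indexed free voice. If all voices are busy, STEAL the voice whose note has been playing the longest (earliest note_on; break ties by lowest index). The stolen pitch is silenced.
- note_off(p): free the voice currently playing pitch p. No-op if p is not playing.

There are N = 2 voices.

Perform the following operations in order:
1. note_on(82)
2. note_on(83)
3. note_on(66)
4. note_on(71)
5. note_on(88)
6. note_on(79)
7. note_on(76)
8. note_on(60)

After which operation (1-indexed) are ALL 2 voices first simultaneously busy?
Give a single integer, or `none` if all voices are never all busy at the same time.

Answer: 2

Derivation:
Op 1: note_on(82): voice 0 is free -> assigned | voices=[82 -]
Op 2: note_on(83): voice 1 is free -> assigned | voices=[82 83]
Op 3: note_on(66): all voices busy, STEAL voice 0 (pitch 82, oldest) -> assign | voices=[66 83]
Op 4: note_on(71): all voices busy, STEAL voice 1 (pitch 83, oldest) -> assign | voices=[66 71]
Op 5: note_on(88): all voices busy, STEAL voice 0 (pitch 66, oldest) -> assign | voices=[88 71]
Op 6: note_on(79): all voices busy, STEAL voice 1 (pitch 71, oldest) -> assign | voices=[88 79]
Op 7: note_on(76): all voices busy, STEAL voice 0 (pitch 88, oldest) -> assign | voices=[76 79]
Op 8: note_on(60): all voices busy, STEAL voice 1 (pitch 79, oldest) -> assign | voices=[76 60]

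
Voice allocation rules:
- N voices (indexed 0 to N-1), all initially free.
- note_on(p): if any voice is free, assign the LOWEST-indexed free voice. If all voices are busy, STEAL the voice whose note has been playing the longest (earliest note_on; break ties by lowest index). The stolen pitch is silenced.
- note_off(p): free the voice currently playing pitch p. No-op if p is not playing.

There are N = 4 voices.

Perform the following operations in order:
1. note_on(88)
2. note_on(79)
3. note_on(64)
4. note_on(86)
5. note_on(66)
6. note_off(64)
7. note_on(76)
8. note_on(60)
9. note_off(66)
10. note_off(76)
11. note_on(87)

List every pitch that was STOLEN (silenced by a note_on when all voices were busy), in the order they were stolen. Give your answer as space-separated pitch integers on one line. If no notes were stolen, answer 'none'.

Answer: 88 79

Derivation:
Op 1: note_on(88): voice 0 is free -> assigned | voices=[88 - - -]
Op 2: note_on(79): voice 1 is free -> assigned | voices=[88 79 - -]
Op 3: note_on(64): voice 2 is free -> assigned | voices=[88 79 64 -]
Op 4: note_on(86): voice 3 is free -> assigned | voices=[88 79 64 86]
Op 5: note_on(66): all voices busy, STEAL voice 0 (pitch 88, oldest) -> assign | voices=[66 79 64 86]
Op 6: note_off(64): free voice 2 | voices=[66 79 - 86]
Op 7: note_on(76): voice 2 is free -> assigned | voices=[66 79 76 86]
Op 8: note_on(60): all voices busy, STEAL voice 1 (pitch 79, oldest) -> assign | voices=[66 60 76 86]
Op 9: note_off(66): free voice 0 | voices=[- 60 76 86]
Op 10: note_off(76): free voice 2 | voices=[- 60 - 86]
Op 11: note_on(87): voice 0 is free -> assigned | voices=[87 60 - 86]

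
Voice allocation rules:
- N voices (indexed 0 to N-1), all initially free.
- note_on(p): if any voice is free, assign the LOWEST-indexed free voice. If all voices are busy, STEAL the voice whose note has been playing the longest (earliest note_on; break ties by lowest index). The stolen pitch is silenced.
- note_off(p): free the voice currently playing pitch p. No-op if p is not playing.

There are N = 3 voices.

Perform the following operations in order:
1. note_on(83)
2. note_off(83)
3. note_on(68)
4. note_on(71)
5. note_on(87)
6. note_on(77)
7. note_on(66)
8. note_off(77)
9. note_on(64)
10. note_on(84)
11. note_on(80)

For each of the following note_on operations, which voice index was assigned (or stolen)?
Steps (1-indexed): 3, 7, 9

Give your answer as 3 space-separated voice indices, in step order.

Op 1: note_on(83): voice 0 is free -> assigned | voices=[83 - -]
Op 2: note_off(83): free voice 0 | voices=[- - -]
Op 3: note_on(68): voice 0 is free -> assigned | voices=[68 - -]
Op 4: note_on(71): voice 1 is free -> assigned | voices=[68 71 -]
Op 5: note_on(87): voice 2 is free -> assigned | voices=[68 71 87]
Op 6: note_on(77): all voices busy, STEAL voice 0 (pitch 68, oldest) -> assign | voices=[77 71 87]
Op 7: note_on(66): all voices busy, STEAL voice 1 (pitch 71, oldest) -> assign | voices=[77 66 87]
Op 8: note_off(77): free voice 0 | voices=[- 66 87]
Op 9: note_on(64): voice 0 is free -> assigned | voices=[64 66 87]
Op 10: note_on(84): all voices busy, STEAL voice 2 (pitch 87, oldest) -> assign | voices=[64 66 84]
Op 11: note_on(80): all voices busy, STEAL voice 1 (pitch 66, oldest) -> assign | voices=[64 80 84]

Answer: 0 1 0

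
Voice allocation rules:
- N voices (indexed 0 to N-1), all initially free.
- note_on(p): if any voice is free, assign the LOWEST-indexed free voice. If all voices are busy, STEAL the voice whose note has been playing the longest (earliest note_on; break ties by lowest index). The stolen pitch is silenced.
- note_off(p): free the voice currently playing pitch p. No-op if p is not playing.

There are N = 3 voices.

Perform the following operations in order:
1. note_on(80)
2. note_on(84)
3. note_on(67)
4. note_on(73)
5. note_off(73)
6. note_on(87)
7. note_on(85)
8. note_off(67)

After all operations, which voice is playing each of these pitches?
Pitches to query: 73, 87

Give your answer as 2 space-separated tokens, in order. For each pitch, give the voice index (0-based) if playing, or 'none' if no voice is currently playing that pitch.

Op 1: note_on(80): voice 0 is free -> assigned | voices=[80 - -]
Op 2: note_on(84): voice 1 is free -> assigned | voices=[80 84 -]
Op 3: note_on(67): voice 2 is free -> assigned | voices=[80 84 67]
Op 4: note_on(73): all voices busy, STEAL voice 0 (pitch 80, oldest) -> assign | voices=[73 84 67]
Op 5: note_off(73): free voice 0 | voices=[- 84 67]
Op 6: note_on(87): voice 0 is free -> assigned | voices=[87 84 67]
Op 7: note_on(85): all voices busy, STEAL voice 1 (pitch 84, oldest) -> assign | voices=[87 85 67]
Op 8: note_off(67): free voice 2 | voices=[87 85 -]

Answer: none 0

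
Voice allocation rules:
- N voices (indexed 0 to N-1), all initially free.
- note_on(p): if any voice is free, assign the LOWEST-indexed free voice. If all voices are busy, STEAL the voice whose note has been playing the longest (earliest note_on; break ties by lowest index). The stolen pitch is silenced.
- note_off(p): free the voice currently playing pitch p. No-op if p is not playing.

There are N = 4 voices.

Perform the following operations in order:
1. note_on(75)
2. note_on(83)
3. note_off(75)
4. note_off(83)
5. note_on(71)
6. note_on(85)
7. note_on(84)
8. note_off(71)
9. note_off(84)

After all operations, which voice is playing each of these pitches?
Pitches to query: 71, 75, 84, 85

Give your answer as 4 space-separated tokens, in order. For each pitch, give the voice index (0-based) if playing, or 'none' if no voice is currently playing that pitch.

Answer: none none none 1

Derivation:
Op 1: note_on(75): voice 0 is free -> assigned | voices=[75 - - -]
Op 2: note_on(83): voice 1 is free -> assigned | voices=[75 83 - -]
Op 3: note_off(75): free voice 0 | voices=[- 83 - -]
Op 4: note_off(83): free voice 1 | voices=[- - - -]
Op 5: note_on(71): voice 0 is free -> assigned | voices=[71 - - -]
Op 6: note_on(85): voice 1 is free -> assigned | voices=[71 85 - -]
Op 7: note_on(84): voice 2 is free -> assigned | voices=[71 85 84 -]
Op 8: note_off(71): free voice 0 | voices=[- 85 84 -]
Op 9: note_off(84): free voice 2 | voices=[- 85 - -]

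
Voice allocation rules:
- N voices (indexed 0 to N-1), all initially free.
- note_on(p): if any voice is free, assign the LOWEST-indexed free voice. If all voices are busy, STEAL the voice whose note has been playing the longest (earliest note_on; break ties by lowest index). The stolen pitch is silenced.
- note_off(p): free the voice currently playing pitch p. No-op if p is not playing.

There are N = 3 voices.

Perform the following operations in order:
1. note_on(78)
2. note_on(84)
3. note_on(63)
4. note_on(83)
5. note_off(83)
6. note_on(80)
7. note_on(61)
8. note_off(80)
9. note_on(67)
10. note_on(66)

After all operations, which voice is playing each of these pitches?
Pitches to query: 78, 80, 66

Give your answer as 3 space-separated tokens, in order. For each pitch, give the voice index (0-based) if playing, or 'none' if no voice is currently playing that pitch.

Answer: none none 2

Derivation:
Op 1: note_on(78): voice 0 is free -> assigned | voices=[78 - -]
Op 2: note_on(84): voice 1 is free -> assigned | voices=[78 84 -]
Op 3: note_on(63): voice 2 is free -> assigned | voices=[78 84 63]
Op 4: note_on(83): all voices busy, STEAL voice 0 (pitch 78, oldest) -> assign | voices=[83 84 63]
Op 5: note_off(83): free voice 0 | voices=[- 84 63]
Op 6: note_on(80): voice 0 is free -> assigned | voices=[80 84 63]
Op 7: note_on(61): all voices busy, STEAL voice 1 (pitch 84, oldest) -> assign | voices=[80 61 63]
Op 8: note_off(80): free voice 0 | voices=[- 61 63]
Op 9: note_on(67): voice 0 is free -> assigned | voices=[67 61 63]
Op 10: note_on(66): all voices busy, STEAL voice 2 (pitch 63, oldest) -> assign | voices=[67 61 66]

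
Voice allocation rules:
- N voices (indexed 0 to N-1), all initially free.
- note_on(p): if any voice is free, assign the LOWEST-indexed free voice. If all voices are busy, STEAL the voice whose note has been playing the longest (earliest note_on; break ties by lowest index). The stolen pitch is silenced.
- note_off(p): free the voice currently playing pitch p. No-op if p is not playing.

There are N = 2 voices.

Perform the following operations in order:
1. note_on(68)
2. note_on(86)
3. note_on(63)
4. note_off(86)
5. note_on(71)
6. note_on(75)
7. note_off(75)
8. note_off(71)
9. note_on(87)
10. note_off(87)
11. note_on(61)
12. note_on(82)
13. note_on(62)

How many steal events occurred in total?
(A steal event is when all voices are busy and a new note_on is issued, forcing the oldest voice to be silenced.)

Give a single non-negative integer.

Answer: 3

Derivation:
Op 1: note_on(68): voice 0 is free -> assigned | voices=[68 -]
Op 2: note_on(86): voice 1 is free -> assigned | voices=[68 86]
Op 3: note_on(63): all voices busy, STEAL voice 0 (pitch 68, oldest) -> assign | voices=[63 86]
Op 4: note_off(86): free voice 1 | voices=[63 -]
Op 5: note_on(71): voice 1 is free -> assigned | voices=[63 71]
Op 6: note_on(75): all voices busy, STEAL voice 0 (pitch 63, oldest) -> assign | voices=[75 71]
Op 7: note_off(75): free voice 0 | voices=[- 71]
Op 8: note_off(71): free voice 1 | voices=[- -]
Op 9: note_on(87): voice 0 is free -> assigned | voices=[87 -]
Op 10: note_off(87): free voice 0 | voices=[- -]
Op 11: note_on(61): voice 0 is free -> assigned | voices=[61 -]
Op 12: note_on(82): voice 1 is free -> assigned | voices=[61 82]
Op 13: note_on(62): all voices busy, STEAL voice 0 (pitch 61, oldest) -> assign | voices=[62 82]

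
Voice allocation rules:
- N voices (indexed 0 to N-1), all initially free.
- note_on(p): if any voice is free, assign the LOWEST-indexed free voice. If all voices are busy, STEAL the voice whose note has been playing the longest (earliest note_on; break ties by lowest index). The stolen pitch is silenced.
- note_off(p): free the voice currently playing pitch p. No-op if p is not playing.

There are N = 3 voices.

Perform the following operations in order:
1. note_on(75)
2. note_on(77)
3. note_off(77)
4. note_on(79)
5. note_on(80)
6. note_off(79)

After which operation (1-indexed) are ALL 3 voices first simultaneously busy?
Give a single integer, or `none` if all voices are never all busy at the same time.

Op 1: note_on(75): voice 0 is free -> assigned | voices=[75 - -]
Op 2: note_on(77): voice 1 is free -> assigned | voices=[75 77 -]
Op 3: note_off(77): free voice 1 | voices=[75 - -]
Op 4: note_on(79): voice 1 is free -> assigned | voices=[75 79 -]
Op 5: note_on(80): voice 2 is free -> assigned | voices=[75 79 80]
Op 6: note_off(79): free voice 1 | voices=[75 - 80]

Answer: 5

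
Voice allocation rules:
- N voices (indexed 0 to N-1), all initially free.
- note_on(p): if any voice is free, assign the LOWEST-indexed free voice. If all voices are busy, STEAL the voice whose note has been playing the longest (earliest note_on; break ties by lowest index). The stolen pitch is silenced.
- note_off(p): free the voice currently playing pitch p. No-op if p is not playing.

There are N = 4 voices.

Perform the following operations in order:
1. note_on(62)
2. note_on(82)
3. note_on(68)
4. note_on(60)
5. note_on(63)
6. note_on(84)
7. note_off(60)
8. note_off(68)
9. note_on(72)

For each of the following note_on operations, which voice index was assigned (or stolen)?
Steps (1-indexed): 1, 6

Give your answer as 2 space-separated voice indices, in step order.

Op 1: note_on(62): voice 0 is free -> assigned | voices=[62 - - -]
Op 2: note_on(82): voice 1 is free -> assigned | voices=[62 82 - -]
Op 3: note_on(68): voice 2 is free -> assigned | voices=[62 82 68 -]
Op 4: note_on(60): voice 3 is free -> assigned | voices=[62 82 68 60]
Op 5: note_on(63): all voices busy, STEAL voice 0 (pitch 62, oldest) -> assign | voices=[63 82 68 60]
Op 6: note_on(84): all voices busy, STEAL voice 1 (pitch 82, oldest) -> assign | voices=[63 84 68 60]
Op 7: note_off(60): free voice 3 | voices=[63 84 68 -]
Op 8: note_off(68): free voice 2 | voices=[63 84 - -]
Op 9: note_on(72): voice 2 is free -> assigned | voices=[63 84 72 -]

Answer: 0 1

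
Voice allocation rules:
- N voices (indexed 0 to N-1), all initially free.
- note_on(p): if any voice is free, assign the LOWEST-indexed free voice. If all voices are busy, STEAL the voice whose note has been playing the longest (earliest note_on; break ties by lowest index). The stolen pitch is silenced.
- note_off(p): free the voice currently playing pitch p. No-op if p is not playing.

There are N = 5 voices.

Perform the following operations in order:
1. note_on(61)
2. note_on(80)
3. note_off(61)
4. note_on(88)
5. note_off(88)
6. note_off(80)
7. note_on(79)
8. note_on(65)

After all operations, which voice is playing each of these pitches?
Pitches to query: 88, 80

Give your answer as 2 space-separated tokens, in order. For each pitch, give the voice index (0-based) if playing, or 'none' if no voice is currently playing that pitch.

Answer: none none

Derivation:
Op 1: note_on(61): voice 0 is free -> assigned | voices=[61 - - - -]
Op 2: note_on(80): voice 1 is free -> assigned | voices=[61 80 - - -]
Op 3: note_off(61): free voice 0 | voices=[- 80 - - -]
Op 4: note_on(88): voice 0 is free -> assigned | voices=[88 80 - - -]
Op 5: note_off(88): free voice 0 | voices=[- 80 - - -]
Op 6: note_off(80): free voice 1 | voices=[- - - - -]
Op 7: note_on(79): voice 0 is free -> assigned | voices=[79 - - - -]
Op 8: note_on(65): voice 1 is free -> assigned | voices=[79 65 - - -]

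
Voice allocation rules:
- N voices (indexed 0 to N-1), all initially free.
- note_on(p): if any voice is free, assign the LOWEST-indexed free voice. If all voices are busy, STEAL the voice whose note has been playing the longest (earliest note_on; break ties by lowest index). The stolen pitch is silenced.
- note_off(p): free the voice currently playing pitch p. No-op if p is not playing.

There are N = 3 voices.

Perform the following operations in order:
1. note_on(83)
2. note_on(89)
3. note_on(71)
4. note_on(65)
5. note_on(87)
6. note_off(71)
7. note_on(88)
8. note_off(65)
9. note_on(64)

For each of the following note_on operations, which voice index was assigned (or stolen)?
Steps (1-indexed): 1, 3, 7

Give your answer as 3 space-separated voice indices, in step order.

Answer: 0 2 2

Derivation:
Op 1: note_on(83): voice 0 is free -> assigned | voices=[83 - -]
Op 2: note_on(89): voice 1 is free -> assigned | voices=[83 89 -]
Op 3: note_on(71): voice 2 is free -> assigned | voices=[83 89 71]
Op 4: note_on(65): all voices busy, STEAL voice 0 (pitch 83, oldest) -> assign | voices=[65 89 71]
Op 5: note_on(87): all voices busy, STEAL voice 1 (pitch 89, oldest) -> assign | voices=[65 87 71]
Op 6: note_off(71): free voice 2 | voices=[65 87 -]
Op 7: note_on(88): voice 2 is free -> assigned | voices=[65 87 88]
Op 8: note_off(65): free voice 0 | voices=[- 87 88]
Op 9: note_on(64): voice 0 is free -> assigned | voices=[64 87 88]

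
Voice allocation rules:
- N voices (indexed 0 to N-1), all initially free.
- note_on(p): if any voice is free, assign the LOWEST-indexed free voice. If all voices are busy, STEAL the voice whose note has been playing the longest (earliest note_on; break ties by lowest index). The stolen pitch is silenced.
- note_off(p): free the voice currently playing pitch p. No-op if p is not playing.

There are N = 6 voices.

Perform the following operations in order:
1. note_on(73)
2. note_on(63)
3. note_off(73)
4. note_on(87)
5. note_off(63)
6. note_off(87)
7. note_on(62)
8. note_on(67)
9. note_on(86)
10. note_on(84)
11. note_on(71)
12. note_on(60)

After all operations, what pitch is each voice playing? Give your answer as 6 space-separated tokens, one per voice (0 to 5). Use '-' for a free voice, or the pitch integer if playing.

Op 1: note_on(73): voice 0 is free -> assigned | voices=[73 - - - - -]
Op 2: note_on(63): voice 1 is free -> assigned | voices=[73 63 - - - -]
Op 3: note_off(73): free voice 0 | voices=[- 63 - - - -]
Op 4: note_on(87): voice 0 is free -> assigned | voices=[87 63 - - - -]
Op 5: note_off(63): free voice 1 | voices=[87 - - - - -]
Op 6: note_off(87): free voice 0 | voices=[- - - - - -]
Op 7: note_on(62): voice 0 is free -> assigned | voices=[62 - - - - -]
Op 8: note_on(67): voice 1 is free -> assigned | voices=[62 67 - - - -]
Op 9: note_on(86): voice 2 is free -> assigned | voices=[62 67 86 - - -]
Op 10: note_on(84): voice 3 is free -> assigned | voices=[62 67 86 84 - -]
Op 11: note_on(71): voice 4 is free -> assigned | voices=[62 67 86 84 71 -]
Op 12: note_on(60): voice 5 is free -> assigned | voices=[62 67 86 84 71 60]

Answer: 62 67 86 84 71 60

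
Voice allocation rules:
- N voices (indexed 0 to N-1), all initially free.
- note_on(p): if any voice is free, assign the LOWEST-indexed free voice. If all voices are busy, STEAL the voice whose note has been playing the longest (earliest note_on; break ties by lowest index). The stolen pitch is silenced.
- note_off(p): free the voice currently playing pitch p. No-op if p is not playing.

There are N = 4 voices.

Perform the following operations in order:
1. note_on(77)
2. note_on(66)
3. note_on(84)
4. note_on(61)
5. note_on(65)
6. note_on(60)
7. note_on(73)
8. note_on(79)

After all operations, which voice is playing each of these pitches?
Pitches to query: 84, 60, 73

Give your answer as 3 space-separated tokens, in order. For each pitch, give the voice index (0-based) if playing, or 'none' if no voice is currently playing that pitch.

Answer: none 1 2

Derivation:
Op 1: note_on(77): voice 0 is free -> assigned | voices=[77 - - -]
Op 2: note_on(66): voice 1 is free -> assigned | voices=[77 66 - -]
Op 3: note_on(84): voice 2 is free -> assigned | voices=[77 66 84 -]
Op 4: note_on(61): voice 3 is free -> assigned | voices=[77 66 84 61]
Op 5: note_on(65): all voices busy, STEAL voice 0 (pitch 77, oldest) -> assign | voices=[65 66 84 61]
Op 6: note_on(60): all voices busy, STEAL voice 1 (pitch 66, oldest) -> assign | voices=[65 60 84 61]
Op 7: note_on(73): all voices busy, STEAL voice 2 (pitch 84, oldest) -> assign | voices=[65 60 73 61]
Op 8: note_on(79): all voices busy, STEAL voice 3 (pitch 61, oldest) -> assign | voices=[65 60 73 79]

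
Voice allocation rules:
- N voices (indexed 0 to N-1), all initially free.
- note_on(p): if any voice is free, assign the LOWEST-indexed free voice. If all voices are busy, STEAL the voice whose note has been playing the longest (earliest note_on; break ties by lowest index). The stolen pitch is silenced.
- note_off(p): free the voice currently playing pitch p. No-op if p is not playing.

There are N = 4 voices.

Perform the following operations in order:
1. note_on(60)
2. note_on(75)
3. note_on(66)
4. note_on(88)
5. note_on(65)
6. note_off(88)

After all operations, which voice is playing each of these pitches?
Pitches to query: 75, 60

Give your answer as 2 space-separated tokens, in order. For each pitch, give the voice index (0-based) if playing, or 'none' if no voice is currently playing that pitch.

Op 1: note_on(60): voice 0 is free -> assigned | voices=[60 - - -]
Op 2: note_on(75): voice 1 is free -> assigned | voices=[60 75 - -]
Op 3: note_on(66): voice 2 is free -> assigned | voices=[60 75 66 -]
Op 4: note_on(88): voice 3 is free -> assigned | voices=[60 75 66 88]
Op 5: note_on(65): all voices busy, STEAL voice 0 (pitch 60, oldest) -> assign | voices=[65 75 66 88]
Op 6: note_off(88): free voice 3 | voices=[65 75 66 -]

Answer: 1 none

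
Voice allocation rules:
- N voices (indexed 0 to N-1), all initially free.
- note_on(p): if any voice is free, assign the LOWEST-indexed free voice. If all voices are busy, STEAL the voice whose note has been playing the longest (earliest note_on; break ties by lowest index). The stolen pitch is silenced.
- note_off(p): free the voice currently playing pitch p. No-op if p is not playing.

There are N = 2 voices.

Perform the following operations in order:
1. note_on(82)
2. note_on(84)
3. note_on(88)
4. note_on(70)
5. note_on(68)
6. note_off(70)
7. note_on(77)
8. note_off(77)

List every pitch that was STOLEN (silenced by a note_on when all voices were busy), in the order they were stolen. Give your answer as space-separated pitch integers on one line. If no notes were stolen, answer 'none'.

Answer: 82 84 88

Derivation:
Op 1: note_on(82): voice 0 is free -> assigned | voices=[82 -]
Op 2: note_on(84): voice 1 is free -> assigned | voices=[82 84]
Op 3: note_on(88): all voices busy, STEAL voice 0 (pitch 82, oldest) -> assign | voices=[88 84]
Op 4: note_on(70): all voices busy, STEAL voice 1 (pitch 84, oldest) -> assign | voices=[88 70]
Op 5: note_on(68): all voices busy, STEAL voice 0 (pitch 88, oldest) -> assign | voices=[68 70]
Op 6: note_off(70): free voice 1 | voices=[68 -]
Op 7: note_on(77): voice 1 is free -> assigned | voices=[68 77]
Op 8: note_off(77): free voice 1 | voices=[68 -]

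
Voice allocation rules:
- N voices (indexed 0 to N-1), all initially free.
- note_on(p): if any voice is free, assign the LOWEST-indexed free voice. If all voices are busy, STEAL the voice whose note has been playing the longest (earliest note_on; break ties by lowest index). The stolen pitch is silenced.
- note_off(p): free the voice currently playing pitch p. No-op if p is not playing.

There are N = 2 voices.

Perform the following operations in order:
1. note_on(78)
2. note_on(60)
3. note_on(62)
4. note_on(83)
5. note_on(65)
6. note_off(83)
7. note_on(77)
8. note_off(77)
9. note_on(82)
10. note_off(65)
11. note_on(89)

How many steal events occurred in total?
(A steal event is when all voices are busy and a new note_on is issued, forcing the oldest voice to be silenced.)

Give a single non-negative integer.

Op 1: note_on(78): voice 0 is free -> assigned | voices=[78 -]
Op 2: note_on(60): voice 1 is free -> assigned | voices=[78 60]
Op 3: note_on(62): all voices busy, STEAL voice 0 (pitch 78, oldest) -> assign | voices=[62 60]
Op 4: note_on(83): all voices busy, STEAL voice 1 (pitch 60, oldest) -> assign | voices=[62 83]
Op 5: note_on(65): all voices busy, STEAL voice 0 (pitch 62, oldest) -> assign | voices=[65 83]
Op 6: note_off(83): free voice 1 | voices=[65 -]
Op 7: note_on(77): voice 1 is free -> assigned | voices=[65 77]
Op 8: note_off(77): free voice 1 | voices=[65 -]
Op 9: note_on(82): voice 1 is free -> assigned | voices=[65 82]
Op 10: note_off(65): free voice 0 | voices=[- 82]
Op 11: note_on(89): voice 0 is free -> assigned | voices=[89 82]

Answer: 3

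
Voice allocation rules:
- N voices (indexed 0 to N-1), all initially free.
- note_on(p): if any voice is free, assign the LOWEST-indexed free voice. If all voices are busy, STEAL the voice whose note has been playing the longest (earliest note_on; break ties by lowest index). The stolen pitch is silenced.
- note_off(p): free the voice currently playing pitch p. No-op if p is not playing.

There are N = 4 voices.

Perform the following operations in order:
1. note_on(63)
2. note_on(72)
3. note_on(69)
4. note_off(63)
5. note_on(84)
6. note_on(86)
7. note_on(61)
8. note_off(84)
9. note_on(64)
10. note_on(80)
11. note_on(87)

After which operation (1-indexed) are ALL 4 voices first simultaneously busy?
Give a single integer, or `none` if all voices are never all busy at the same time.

Answer: 6

Derivation:
Op 1: note_on(63): voice 0 is free -> assigned | voices=[63 - - -]
Op 2: note_on(72): voice 1 is free -> assigned | voices=[63 72 - -]
Op 3: note_on(69): voice 2 is free -> assigned | voices=[63 72 69 -]
Op 4: note_off(63): free voice 0 | voices=[- 72 69 -]
Op 5: note_on(84): voice 0 is free -> assigned | voices=[84 72 69 -]
Op 6: note_on(86): voice 3 is free -> assigned | voices=[84 72 69 86]
Op 7: note_on(61): all voices busy, STEAL voice 1 (pitch 72, oldest) -> assign | voices=[84 61 69 86]
Op 8: note_off(84): free voice 0 | voices=[- 61 69 86]
Op 9: note_on(64): voice 0 is free -> assigned | voices=[64 61 69 86]
Op 10: note_on(80): all voices busy, STEAL voice 2 (pitch 69, oldest) -> assign | voices=[64 61 80 86]
Op 11: note_on(87): all voices busy, STEAL voice 3 (pitch 86, oldest) -> assign | voices=[64 61 80 87]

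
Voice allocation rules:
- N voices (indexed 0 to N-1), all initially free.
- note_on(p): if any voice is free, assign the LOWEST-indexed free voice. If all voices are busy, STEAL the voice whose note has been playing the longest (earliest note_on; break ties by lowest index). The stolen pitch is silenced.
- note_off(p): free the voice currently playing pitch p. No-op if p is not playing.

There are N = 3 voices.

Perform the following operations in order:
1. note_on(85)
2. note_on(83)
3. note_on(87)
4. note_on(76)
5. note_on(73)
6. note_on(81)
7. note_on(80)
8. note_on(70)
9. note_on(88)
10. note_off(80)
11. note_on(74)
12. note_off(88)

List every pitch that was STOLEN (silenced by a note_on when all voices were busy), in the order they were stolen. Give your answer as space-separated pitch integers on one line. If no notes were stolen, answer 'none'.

Op 1: note_on(85): voice 0 is free -> assigned | voices=[85 - -]
Op 2: note_on(83): voice 1 is free -> assigned | voices=[85 83 -]
Op 3: note_on(87): voice 2 is free -> assigned | voices=[85 83 87]
Op 4: note_on(76): all voices busy, STEAL voice 0 (pitch 85, oldest) -> assign | voices=[76 83 87]
Op 5: note_on(73): all voices busy, STEAL voice 1 (pitch 83, oldest) -> assign | voices=[76 73 87]
Op 6: note_on(81): all voices busy, STEAL voice 2 (pitch 87, oldest) -> assign | voices=[76 73 81]
Op 7: note_on(80): all voices busy, STEAL voice 0 (pitch 76, oldest) -> assign | voices=[80 73 81]
Op 8: note_on(70): all voices busy, STEAL voice 1 (pitch 73, oldest) -> assign | voices=[80 70 81]
Op 9: note_on(88): all voices busy, STEAL voice 2 (pitch 81, oldest) -> assign | voices=[80 70 88]
Op 10: note_off(80): free voice 0 | voices=[- 70 88]
Op 11: note_on(74): voice 0 is free -> assigned | voices=[74 70 88]
Op 12: note_off(88): free voice 2 | voices=[74 70 -]

Answer: 85 83 87 76 73 81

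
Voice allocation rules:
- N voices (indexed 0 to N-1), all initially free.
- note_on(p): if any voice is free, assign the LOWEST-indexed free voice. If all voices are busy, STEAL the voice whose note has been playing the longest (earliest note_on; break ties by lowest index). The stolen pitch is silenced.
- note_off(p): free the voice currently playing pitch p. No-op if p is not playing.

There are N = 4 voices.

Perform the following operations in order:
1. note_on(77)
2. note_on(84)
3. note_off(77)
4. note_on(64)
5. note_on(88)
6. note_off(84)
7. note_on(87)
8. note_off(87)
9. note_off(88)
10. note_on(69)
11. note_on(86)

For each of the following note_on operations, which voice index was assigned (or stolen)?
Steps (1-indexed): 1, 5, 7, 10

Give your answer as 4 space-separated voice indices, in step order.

Op 1: note_on(77): voice 0 is free -> assigned | voices=[77 - - -]
Op 2: note_on(84): voice 1 is free -> assigned | voices=[77 84 - -]
Op 3: note_off(77): free voice 0 | voices=[- 84 - -]
Op 4: note_on(64): voice 0 is free -> assigned | voices=[64 84 - -]
Op 5: note_on(88): voice 2 is free -> assigned | voices=[64 84 88 -]
Op 6: note_off(84): free voice 1 | voices=[64 - 88 -]
Op 7: note_on(87): voice 1 is free -> assigned | voices=[64 87 88 -]
Op 8: note_off(87): free voice 1 | voices=[64 - 88 -]
Op 9: note_off(88): free voice 2 | voices=[64 - - -]
Op 10: note_on(69): voice 1 is free -> assigned | voices=[64 69 - -]
Op 11: note_on(86): voice 2 is free -> assigned | voices=[64 69 86 -]

Answer: 0 2 1 1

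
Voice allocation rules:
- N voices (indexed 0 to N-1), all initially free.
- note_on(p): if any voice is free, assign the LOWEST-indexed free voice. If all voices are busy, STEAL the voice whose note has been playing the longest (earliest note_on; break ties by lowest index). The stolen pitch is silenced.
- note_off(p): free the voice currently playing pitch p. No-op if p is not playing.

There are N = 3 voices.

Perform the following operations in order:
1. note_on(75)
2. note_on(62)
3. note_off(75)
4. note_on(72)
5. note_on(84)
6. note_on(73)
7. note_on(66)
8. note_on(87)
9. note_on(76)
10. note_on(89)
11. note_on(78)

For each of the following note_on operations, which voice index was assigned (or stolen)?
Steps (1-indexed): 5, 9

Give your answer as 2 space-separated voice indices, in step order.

Answer: 2 1

Derivation:
Op 1: note_on(75): voice 0 is free -> assigned | voices=[75 - -]
Op 2: note_on(62): voice 1 is free -> assigned | voices=[75 62 -]
Op 3: note_off(75): free voice 0 | voices=[- 62 -]
Op 4: note_on(72): voice 0 is free -> assigned | voices=[72 62 -]
Op 5: note_on(84): voice 2 is free -> assigned | voices=[72 62 84]
Op 6: note_on(73): all voices busy, STEAL voice 1 (pitch 62, oldest) -> assign | voices=[72 73 84]
Op 7: note_on(66): all voices busy, STEAL voice 0 (pitch 72, oldest) -> assign | voices=[66 73 84]
Op 8: note_on(87): all voices busy, STEAL voice 2 (pitch 84, oldest) -> assign | voices=[66 73 87]
Op 9: note_on(76): all voices busy, STEAL voice 1 (pitch 73, oldest) -> assign | voices=[66 76 87]
Op 10: note_on(89): all voices busy, STEAL voice 0 (pitch 66, oldest) -> assign | voices=[89 76 87]
Op 11: note_on(78): all voices busy, STEAL voice 2 (pitch 87, oldest) -> assign | voices=[89 76 78]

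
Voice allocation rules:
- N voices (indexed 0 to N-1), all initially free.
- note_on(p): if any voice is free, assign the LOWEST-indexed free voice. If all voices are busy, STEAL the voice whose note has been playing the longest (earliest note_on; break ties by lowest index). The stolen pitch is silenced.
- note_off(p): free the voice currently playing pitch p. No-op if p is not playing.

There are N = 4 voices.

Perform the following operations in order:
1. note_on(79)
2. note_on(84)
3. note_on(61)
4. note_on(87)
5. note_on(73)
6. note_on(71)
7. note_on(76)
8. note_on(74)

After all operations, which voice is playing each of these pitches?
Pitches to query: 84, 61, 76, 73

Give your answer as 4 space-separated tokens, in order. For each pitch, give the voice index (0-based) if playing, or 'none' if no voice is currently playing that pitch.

Op 1: note_on(79): voice 0 is free -> assigned | voices=[79 - - -]
Op 2: note_on(84): voice 1 is free -> assigned | voices=[79 84 - -]
Op 3: note_on(61): voice 2 is free -> assigned | voices=[79 84 61 -]
Op 4: note_on(87): voice 3 is free -> assigned | voices=[79 84 61 87]
Op 5: note_on(73): all voices busy, STEAL voice 0 (pitch 79, oldest) -> assign | voices=[73 84 61 87]
Op 6: note_on(71): all voices busy, STEAL voice 1 (pitch 84, oldest) -> assign | voices=[73 71 61 87]
Op 7: note_on(76): all voices busy, STEAL voice 2 (pitch 61, oldest) -> assign | voices=[73 71 76 87]
Op 8: note_on(74): all voices busy, STEAL voice 3 (pitch 87, oldest) -> assign | voices=[73 71 76 74]

Answer: none none 2 0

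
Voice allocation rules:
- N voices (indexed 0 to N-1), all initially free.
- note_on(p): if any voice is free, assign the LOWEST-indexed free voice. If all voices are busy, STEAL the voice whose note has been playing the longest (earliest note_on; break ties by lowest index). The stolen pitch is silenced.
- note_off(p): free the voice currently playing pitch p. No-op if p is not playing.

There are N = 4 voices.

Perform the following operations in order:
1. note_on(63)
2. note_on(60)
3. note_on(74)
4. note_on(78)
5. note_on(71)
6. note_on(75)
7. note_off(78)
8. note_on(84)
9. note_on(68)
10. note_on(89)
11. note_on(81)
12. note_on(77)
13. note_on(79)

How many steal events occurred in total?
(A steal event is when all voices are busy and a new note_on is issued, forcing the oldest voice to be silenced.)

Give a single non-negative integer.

Answer: 7

Derivation:
Op 1: note_on(63): voice 0 is free -> assigned | voices=[63 - - -]
Op 2: note_on(60): voice 1 is free -> assigned | voices=[63 60 - -]
Op 3: note_on(74): voice 2 is free -> assigned | voices=[63 60 74 -]
Op 4: note_on(78): voice 3 is free -> assigned | voices=[63 60 74 78]
Op 5: note_on(71): all voices busy, STEAL voice 0 (pitch 63, oldest) -> assign | voices=[71 60 74 78]
Op 6: note_on(75): all voices busy, STEAL voice 1 (pitch 60, oldest) -> assign | voices=[71 75 74 78]
Op 7: note_off(78): free voice 3 | voices=[71 75 74 -]
Op 8: note_on(84): voice 3 is free -> assigned | voices=[71 75 74 84]
Op 9: note_on(68): all voices busy, STEAL voice 2 (pitch 74, oldest) -> assign | voices=[71 75 68 84]
Op 10: note_on(89): all voices busy, STEAL voice 0 (pitch 71, oldest) -> assign | voices=[89 75 68 84]
Op 11: note_on(81): all voices busy, STEAL voice 1 (pitch 75, oldest) -> assign | voices=[89 81 68 84]
Op 12: note_on(77): all voices busy, STEAL voice 3 (pitch 84, oldest) -> assign | voices=[89 81 68 77]
Op 13: note_on(79): all voices busy, STEAL voice 2 (pitch 68, oldest) -> assign | voices=[89 81 79 77]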